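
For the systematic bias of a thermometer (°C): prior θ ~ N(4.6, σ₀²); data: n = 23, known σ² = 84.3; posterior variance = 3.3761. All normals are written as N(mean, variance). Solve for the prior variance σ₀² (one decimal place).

σ₀² = 42.8

For the Normal–Normal model with known σ², precisions add: τ_n = τ₀ + n/σ².
So 1/σ₀² = 1/3.3761 − 23/84.3 = 0.296200 − 0.272835 = 0.023365.
Hence σ₀² = 1/0.023365 ≈ 42.8.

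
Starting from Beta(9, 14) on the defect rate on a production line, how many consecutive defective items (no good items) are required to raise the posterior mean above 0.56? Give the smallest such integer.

After k defective items and 0 good items the posterior is Beta(9+k, 14), with mean (9+k)/(9+14+k).
Set (9+k)/(23+k) > 0.56 and solve: k > (0.56·23 − 9)/(1 − 0.56) = 8.818.
The smallest integer exceeding 8.818 is 9.

k = 9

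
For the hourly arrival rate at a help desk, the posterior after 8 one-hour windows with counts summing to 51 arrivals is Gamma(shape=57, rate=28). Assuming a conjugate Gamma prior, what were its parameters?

Gamma–Poisson conjugacy: posterior shape = α + Σxᵢ, posterior rate = β + n.
So α = 57 − 51 = 6 and β = 28 − 8 = 20.

Gamma(shape=6, rate=20)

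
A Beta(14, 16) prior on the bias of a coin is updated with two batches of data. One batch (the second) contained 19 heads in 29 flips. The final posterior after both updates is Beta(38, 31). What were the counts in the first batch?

Sequential conjugate updates are equivalent to a single update on the pooled data, so total successes = posterior α − prior α and total failures = posterior β − prior β.
Total across both batches: 38−14=24 heads, 31−16=15 tails.
Subtract the second batch: 24−19=5 heads and 15−10=5 tails.

5 heads and 5 tails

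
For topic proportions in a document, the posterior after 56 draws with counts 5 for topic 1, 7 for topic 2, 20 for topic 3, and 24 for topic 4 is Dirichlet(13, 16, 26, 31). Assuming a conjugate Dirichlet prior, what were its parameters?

For a Dirichlet(α) prior with multinomial counts c, the posterior is Dirichlet(α + c) componentwise.
Subtract each count from the matching posterior parameter: 13−5=8, 16−7=9, 26−20=6, 31−24=7.

Dirichlet(8, 9, 6, 7)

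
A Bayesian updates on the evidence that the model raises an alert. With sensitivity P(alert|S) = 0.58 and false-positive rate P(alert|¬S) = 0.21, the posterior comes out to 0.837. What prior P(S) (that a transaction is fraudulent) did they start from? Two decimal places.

P(S) = 0.65

In odds form, posterior odds = prior odds × likelihood ratio, so prior odds = posterior odds ÷ LR.
Posterior odds = 0.837/(1−0.837) = 5.1350. LR = 0.58/0.21 = 2.7619.
Prior odds = 5.1350/2.7619 = 1.8592, so P(S) = 1.8592/(1+1.8592) ≈ 0.65.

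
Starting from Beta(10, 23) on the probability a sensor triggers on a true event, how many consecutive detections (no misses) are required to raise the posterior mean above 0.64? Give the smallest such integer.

After k detections and 0 misses the posterior is Beta(10+k, 23), with mean (10+k)/(10+23+k).
Set (10+k)/(33+k) > 0.64 and solve: k > (0.64·33 − 10)/(1 − 0.64) = 30.889.
The smallest integer exceeding 30.889 is 31, and checking k=31: (41)/(64) = 0.6406 > 0.64.

k = 31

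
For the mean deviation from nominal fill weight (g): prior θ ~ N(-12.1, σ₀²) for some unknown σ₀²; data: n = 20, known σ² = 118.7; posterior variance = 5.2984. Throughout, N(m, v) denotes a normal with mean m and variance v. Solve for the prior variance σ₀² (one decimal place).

σ₀² = 49.4

For the Normal–Normal model with known σ², precisions add: τ_n = τ₀ + n/σ².
So 1/σ₀² = 1/5.2984 − 20/118.7 = 0.188736 − 0.168492 = 0.020244.
Hence σ₀² = 1/0.020244 ≈ 49.4.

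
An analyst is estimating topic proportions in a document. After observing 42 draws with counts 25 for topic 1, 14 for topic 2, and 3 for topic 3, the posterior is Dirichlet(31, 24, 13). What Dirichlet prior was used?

Dirichlet(6, 10, 10)

For a Dirichlet(α) prior with multinomial counts c, the posterior is Dirichlet(α + c) componentwise.
Subtract each count from the matching posterior parameter: 31−25=6, 24−14=10, 13−3=10.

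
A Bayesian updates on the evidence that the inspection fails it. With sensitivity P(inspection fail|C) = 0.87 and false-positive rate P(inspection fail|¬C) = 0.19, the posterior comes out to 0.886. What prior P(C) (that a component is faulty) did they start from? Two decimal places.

Bayes' rule in odds form gives O(C|E) = O(C)·[P(E|C)/P(E|¬C)], hence O(C) = O(C|E)/LR.
Posterior odds = 0.886/(1−0.886) = 7.7719. LR = 0.87/0.19 = 4.5789.
Prior odds = 7.7719/4.5789 = 1.6973, so P(C) = 1.6973/(1+1.6973) ≈ 0.63.

P(C) = 0.63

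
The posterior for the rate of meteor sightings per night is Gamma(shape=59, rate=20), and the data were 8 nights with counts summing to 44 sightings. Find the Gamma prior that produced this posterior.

A Gamma(α, β) prior (rate parametrization) on a Poisson rate with n observations summing to S gives posterior Gamma(α+S, β+n).
So α = 59 − 44 = 15 and β = 20 − 8 = 12.

Gamma(shape=15, rate=12)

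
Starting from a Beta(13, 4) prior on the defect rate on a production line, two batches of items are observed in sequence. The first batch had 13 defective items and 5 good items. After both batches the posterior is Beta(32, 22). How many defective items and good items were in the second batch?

Sequential conjugate updates are equivalent to a single update on the pooled data, so total successes = posterior α − prior α and total failures = posterior β − prior β.
Total across both batches: 32−13=19 defective items, 22−4=18 good items.
Subtract the first batch: 19−13=6 defective items and 18−5=13 good items.

6 defective items and 13 good items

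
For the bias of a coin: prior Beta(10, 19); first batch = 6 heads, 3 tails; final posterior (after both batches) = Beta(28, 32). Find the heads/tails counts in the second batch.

Sequential conjugate updates are equivalent to a single update on the pooled data, so total successes = posterior α − prior α and total failures = posterior β − prior β.
Total across both batches: 28−10=18 heads, 32−19=13 tails.
Subtract the first batch: 18−6=12 heads and 13−3=10 tails.

12 heads and 10 tails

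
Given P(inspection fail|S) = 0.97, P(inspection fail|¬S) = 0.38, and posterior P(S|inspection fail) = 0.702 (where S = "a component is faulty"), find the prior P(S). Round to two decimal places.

P(S) = 0.48

In odds form, posterior odds = prior odds × likelihood ratio, so prior odds = posterior odds ÷ LR.
Posterior odds = 0.702/(1−0.702) = 2.3557. LR = 0.97/0.38 = 2.5526.
Prior odds = 2.3557/2.5526 = 0.9229, so P(S) = 0.9229/(1+0.9229) ≈ 0.48.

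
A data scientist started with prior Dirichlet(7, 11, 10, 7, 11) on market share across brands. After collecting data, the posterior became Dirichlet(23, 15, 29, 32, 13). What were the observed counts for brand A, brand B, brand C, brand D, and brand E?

For a Dirichlet(α) prior with multinomial counts c, the posterior is Dirichlet(α + c) componentwise.
Counts are posterior − prior componentwise: 23−7=16, 15−11=4, 29−10=19, 32−7=25, 13−11=2.

counts (16, 4, 19, 25, 2)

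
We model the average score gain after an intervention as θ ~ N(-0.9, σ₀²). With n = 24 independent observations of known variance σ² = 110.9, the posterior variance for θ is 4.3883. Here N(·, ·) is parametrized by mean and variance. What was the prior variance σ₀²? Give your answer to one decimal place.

σ₀² = 87.2

For the Normal–Normal model with known σ², precisions add: τ_n = τ₀ + n/σ².
So 1/σ₀² = 1/4.3883 − 24/110.9 = 0.227879 − 0.216411 = 0.011468.
Hence σ₀² = 1/0.011468 ≈ 87.2.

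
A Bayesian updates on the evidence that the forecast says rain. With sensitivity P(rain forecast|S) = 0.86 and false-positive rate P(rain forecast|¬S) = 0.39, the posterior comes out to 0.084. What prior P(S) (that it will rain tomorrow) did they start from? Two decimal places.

P(S) = 0.04

Bayes' rule in odds form gives O(S|E) = O(S)·[P(E|S)/P(E|¬S)], hence O(S) = O(S|E)/LR.
Posterior odds = 0.084/(1−0.084) = 0.0917. LR = 0.86/0.39 = 2.2051.
Prior odds = 0.0917/2.2051 = 0.0416, so P(S) = 0.0416/(1+0.0416) ≈ 0.04.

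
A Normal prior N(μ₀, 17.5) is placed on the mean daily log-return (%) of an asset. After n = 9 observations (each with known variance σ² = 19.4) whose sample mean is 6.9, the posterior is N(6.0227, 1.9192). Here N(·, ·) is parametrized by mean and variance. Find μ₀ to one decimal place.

The posterior mean is a precision-weighted average: μ_n = (τ₀μ₀ + τ_data·x̄)/(τ₀+τ_data), with τ₀=1/σ₀² and τ_data=n/σ².
Here τ₀ = 1/17.5 = 0.057143 and τ_data = 9/19.4 = 0.463918, so τ_n = 0.521061.
Rearranging for μ₀: μ₀ = (μ_n·τ_n − τ_data·x̄)/τ₀ = (6.0227·0.521061 − 0.463918·6.9) / 0.057143 = -0.062840/0.057143 ≈ -1.1.

μ₀ = -1.1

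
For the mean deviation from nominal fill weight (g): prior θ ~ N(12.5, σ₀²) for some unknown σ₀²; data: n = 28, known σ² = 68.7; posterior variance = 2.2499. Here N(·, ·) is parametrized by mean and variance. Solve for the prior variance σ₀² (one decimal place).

σ₀² = 27.1

For the Normal–Normal model with known σ², precisions add: τ_n = τ₀ + n/σ².
So 1/σ₀² = 1/2.2499 − 28/68.7 = 0.444464 − 0.407569 = 0.036895.
Hence σ₀² = 1/0.036895 ≈ 27.1.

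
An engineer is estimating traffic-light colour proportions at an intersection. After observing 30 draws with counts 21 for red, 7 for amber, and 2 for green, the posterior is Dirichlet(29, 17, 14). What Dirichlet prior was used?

For a Dirichlet(α) prior with multinomial counts c, the posterior is Dirichlet(α + c) componentwise.
Subtract each count from the matching posterior parameter: 29−21=8, 17−7=10, 14−2=12.

Dirichlet(8, 10, 12)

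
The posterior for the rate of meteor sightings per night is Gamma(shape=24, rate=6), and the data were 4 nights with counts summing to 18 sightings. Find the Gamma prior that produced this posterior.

Gamma–Poisson conjugacy: posterior shape = α + Σxᵢ, posterior rate = β + n.
So α = 24 − 18 = 6 and β = 6 − 4 = 2.

Gamma(shape=6, rate=2)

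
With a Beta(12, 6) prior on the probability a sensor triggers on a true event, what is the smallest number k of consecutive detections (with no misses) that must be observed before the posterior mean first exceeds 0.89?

After k detections and 0 misses the posterior is Beta(12+k, 6), with mean (12+k)/(12+6+k).
Set (12+k)/(18+k) > 0.89 and solve: k > (0.89·18 − 12)/(1 − 0.89) = 36.545.
The smallest integer exceeding 36.545 is 37.

k = 37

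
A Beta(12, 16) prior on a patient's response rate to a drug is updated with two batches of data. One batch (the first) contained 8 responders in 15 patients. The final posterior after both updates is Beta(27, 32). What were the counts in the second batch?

7 responders and 9 non-responders

Because Beta–binomial updating is additive in the counts, the combined data contributed (α_post−α_prior, β_post−β_prior) successes and failures.
Total across both batches: 27−12=15 responders, 32−16=16 non-responders.
Subtract the first batch: 15−8=7 responders and 16−7=9 non-responders.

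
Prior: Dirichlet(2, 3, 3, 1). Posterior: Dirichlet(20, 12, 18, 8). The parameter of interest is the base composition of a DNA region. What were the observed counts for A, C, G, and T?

For a Dirichlet(α) prior with multinomial counts c, the posterior is Dirichlet(α + c) componentwise.
Counts are posterior − prior componentwise: 20−2=18, 12−3=9, 18−3=15, 8−1=7.

counts (18, 9, 15, 7)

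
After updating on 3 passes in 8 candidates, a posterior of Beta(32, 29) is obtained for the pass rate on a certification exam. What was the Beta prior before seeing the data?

Beta(29, 24)

Beta is conjugate to the binomial likelihood: posterior = Beta(α+s, β+f).
So α = 32 − 3 = 29 and β = 29 − 5 = 24.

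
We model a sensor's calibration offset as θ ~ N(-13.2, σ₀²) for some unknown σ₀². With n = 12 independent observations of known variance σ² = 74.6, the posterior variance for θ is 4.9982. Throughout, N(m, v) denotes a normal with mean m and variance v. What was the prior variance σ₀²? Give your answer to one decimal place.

σ₀² = 25.5

For the Normal–Normal model with known σ², precisions add: τ_n = τ₀ + n/σ².
So 1/σ₀² = 1/4.9982 − 12/74.6 = 0.200072 − 0.160858 = 0.039214.
Hence σ₀² = 1/0.039214 ≈ 25.5.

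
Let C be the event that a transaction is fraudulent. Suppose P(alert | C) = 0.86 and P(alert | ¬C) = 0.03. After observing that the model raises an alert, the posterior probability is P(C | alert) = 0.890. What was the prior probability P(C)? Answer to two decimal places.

P(C) = 0.22

In odds form, posterior odds = prior odds × likelihood ratio, so prior odds = posterior odds ÷ LR.
Posterior odds = 0.890/(1−0.890) = 8.0909. LR = 0.86/0.03 = 28.6667.
Prior odds = 8.0909/28.6667 = 0.2822, so P(C) = 0.2822/(1+0.2822) ≈ 0.22.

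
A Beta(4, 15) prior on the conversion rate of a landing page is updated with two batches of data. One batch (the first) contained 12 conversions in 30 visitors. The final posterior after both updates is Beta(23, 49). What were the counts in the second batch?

7 conversions and 16 bounces

Sequential conjugate updates are equivalent to a single update on the pooled data, so total successes = posterior α − prior α and total failures = posterior β − prior β.
Total across both batches: 23−4=19 conversions, 49−15=34 bounces.
Subtract the first batch: 19−12=7 conversions and 34−18=16 bounces.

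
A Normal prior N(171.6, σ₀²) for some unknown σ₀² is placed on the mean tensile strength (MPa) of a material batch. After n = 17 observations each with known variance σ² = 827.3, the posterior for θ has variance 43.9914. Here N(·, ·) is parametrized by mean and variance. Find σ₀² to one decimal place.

For the Normal–Normal model with known σ², precisions add: τ_n = τ₀ + n/σ².
So 1/σ₀² = 1/43.9914 − 17/827.3 = 0.022732 − 0.020549 = 0.002183.
Hence σ₀² = 1/0.002183 ≈ 458.1.

σ₀² = 458.1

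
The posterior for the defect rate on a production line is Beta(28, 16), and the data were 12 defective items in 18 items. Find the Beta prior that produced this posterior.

Beta(16, 10)

Beta is conjugate to the binomial likelihood: posterior = Beta(a+s, b+f).
Subtract the data counts: 28−12=16, 16−6=10.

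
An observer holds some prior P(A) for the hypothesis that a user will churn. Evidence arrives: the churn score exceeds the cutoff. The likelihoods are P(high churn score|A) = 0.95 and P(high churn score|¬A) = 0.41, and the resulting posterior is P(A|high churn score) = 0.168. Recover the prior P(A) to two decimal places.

In odds form, posterior odds = prior odds × likelihood ratio, so prior odds = posterior odds ÷ LR.
Posterior odds = 0.168/(1−0.168) = 0.2019. LR = 0.95/0.41 = 2.3171.
Prior odds = 0.2019/2.3171 = 0.0871, so P(A) = 0.0871/(1+0.0871) ≈ 0.08.

P(A) = 0.08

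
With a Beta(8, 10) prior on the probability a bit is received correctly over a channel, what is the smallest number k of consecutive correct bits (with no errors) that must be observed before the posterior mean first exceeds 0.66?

After k correct bits and 0 errors the posterior is Beta(8+k, 10), with mean (8+k)/(8+10+k).
Set (8+k)/(18+k) > 0.66 and solve: k > (0.66·18 − 8)/(1 − 0.66) = 11.412.
The smallest integer exceeding 11.412 is 12.

k = 12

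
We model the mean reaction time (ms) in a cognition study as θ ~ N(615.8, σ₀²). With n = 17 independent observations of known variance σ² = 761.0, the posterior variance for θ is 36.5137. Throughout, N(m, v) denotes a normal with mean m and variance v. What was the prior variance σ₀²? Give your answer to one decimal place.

σ₀² = 198.1

Posterior precision equals prior precision plus data precision: 1/σ_n² = 1/σ₀² + n/σ².
So 1/σ₀² = 1/36.5137 − 17/761.0 = 0.027387 − 0.022339 = 0.005048.
Hence σ₀² = 1/0.005048 ≈ 198.1.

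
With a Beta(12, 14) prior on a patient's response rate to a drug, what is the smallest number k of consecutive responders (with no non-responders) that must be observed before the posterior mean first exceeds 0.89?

After k responders and 0 non-responders the posterior is Beta(12+k, 14), with mean (12+k)/(12+14+k).
Set (12+k)/(26+k) > 0.89 and solve: k > (0.89·26 − 12)/(1 − 0.89) = 101.273.
The smallest integer exceeding 101.273 is 102.

k = 102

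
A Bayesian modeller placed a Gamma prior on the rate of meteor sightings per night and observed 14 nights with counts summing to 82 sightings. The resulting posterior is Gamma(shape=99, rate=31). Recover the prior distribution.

Gamma(shape=17, rate=17)

A Gamma(α, β) prior (rate parametrization) on a Poisson rate with n observations summing to S gives posterior Gamma(α+S, β+n).
So α = 99 − 82 = 17 and β = 31 − 14 = 17.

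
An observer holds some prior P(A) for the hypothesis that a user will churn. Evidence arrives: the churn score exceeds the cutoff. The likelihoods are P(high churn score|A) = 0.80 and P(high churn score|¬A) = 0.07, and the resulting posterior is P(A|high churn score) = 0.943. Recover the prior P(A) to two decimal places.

Bayes' rule in odds form gives O(A|E) = O(A)·[P(E|A)/P(E|¬A)], hence O(A) = O(A|E)/LR.
Posterior odds = 0.943/(1−0.943) = 16.5439. LR = 0.80/0.07 = 11.4286.
Prior odds = 16.5439/11.4286 = 1.4476, so P(A) = 1.4476/(1+1.4476) ≈ 0.59.

P(A) = 0.59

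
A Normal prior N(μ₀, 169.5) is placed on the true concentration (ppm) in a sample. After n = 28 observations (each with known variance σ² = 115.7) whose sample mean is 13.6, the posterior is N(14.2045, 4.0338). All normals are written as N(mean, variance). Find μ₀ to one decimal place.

μ₀ = 39.0

The posterior mean is a precision-weighted average: μ_n = (τ₀μ₀ + τ_data·x̄)/(τ₀+τ_data), with τ₀=1/σ₀² and τ_data=n/σ².
Here τ₀ = 1/169.5 = 0.005900 and τ_data = 28/115.7 = 0.242005, so τ_n = 0.247905.
Rearranging for μ₀: μ₀ = (μ_n·τ_n − τ_data·x̄)/τ₀ = (14.2045·0.247905 − 0.242005·13.6) / 0.005900 = 0.230099/0.005900 ≈ 39.0.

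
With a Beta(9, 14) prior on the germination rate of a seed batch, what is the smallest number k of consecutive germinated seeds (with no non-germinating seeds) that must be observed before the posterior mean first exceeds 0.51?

After k germinated seeds and 0 non-germinating seeds the posterior is Beta(9+k, 14), with mean (9+k)/(9+14+k).
Set (9+k)/(23+k) > 0.51 and solve: k > (0.51·23 − 9)/(1 − 0.51) = 5.571.
The smallest integer exceeding 5.571 is 6, and checking k=6: (15)/(29) = 0.5172 > 0.51.

k = 6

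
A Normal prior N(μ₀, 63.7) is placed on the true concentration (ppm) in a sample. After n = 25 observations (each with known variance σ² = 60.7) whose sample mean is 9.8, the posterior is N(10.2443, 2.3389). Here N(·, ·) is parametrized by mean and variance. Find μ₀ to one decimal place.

The posterior mean is a precision-weighted average: μ_n = (τ₀μ₀ + τ_data·x̄)/(τ₀+τ_data), with τ₀=1/σ₀² and τ_data=n/σ².
Here τ₀ = 1/63.7 = 0.015699 and τ_data = 25/60.7 = 0.411862, so τ_n = 0.427561.
Rearranging for μ₀: μ₀ = (μ_n·τ_n − τ_data·x̄)/τ₀ = (10.2443·0.427561 − 0.411862·9.8) / 0.015699 = 0.343816/0.015699 ≈ 21.9.

μ₀ = 21.9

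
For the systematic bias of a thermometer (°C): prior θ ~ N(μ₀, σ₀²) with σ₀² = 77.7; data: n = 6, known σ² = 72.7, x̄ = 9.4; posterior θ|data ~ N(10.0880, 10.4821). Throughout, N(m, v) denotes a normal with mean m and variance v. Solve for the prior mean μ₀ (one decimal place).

μ₀ = 14.5

The posterior mean is a precision-weighted average: μ_n = (τ₀μ₀ + τ_data·x̄)/(τ₀+τ_data), with τ₀=1/σ₀² and τ_data=n/σ².
Here τ₀ = 1/77.7 = 0.012870 and τ_data = 6/72.7 = 0.082531, so τ_n = 0.095401.
Rearranging for μ₀: μ₀ = (μ_n·τ_n − τ_data·x̄)/τ₀ = (10.0880·0.095401 − 0.082531·9.4) / 0.012870 = 0.186614/0.012870 ≈ 14.5.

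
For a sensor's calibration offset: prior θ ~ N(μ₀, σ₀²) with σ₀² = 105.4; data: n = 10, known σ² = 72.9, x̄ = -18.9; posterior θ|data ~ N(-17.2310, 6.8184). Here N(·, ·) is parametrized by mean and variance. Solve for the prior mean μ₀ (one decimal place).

The posterior mean is a precision-weighted average: μ_n = (τ₀μ₀ + τ_data·x̄)/(τ₀+τ_data), with τ₀=1/σ₀² and τ_data=n/σ².
Here τ₀ = 1/105.4 = 0.009488 and τ_data = 10/72.9 = 0.137174, so τ_n = 0.146662.
Rearranging for μ₀: μ₀ = (μ_n·τ_n − τ_data·x̄)/τ₀ = (-17.2310·0.146662 − 0.137174·-18.9) / 0.009488 = 0.065456/0.009488 ≈ 6.9.

μ₀ = 6.9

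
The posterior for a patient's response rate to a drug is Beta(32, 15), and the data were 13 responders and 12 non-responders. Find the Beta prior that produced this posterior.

Beta(19, 3)

Under Beta–binomial conjugacy the posterior parameters are (α+s, β+f).
Subtract the data counts: 32−13=19, 15−12=3.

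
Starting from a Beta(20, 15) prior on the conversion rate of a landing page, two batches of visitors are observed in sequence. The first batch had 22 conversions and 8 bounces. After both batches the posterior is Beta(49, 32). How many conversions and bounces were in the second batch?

7 conversions and 9 bounces

Because Beta–binomial updating is additive in the counts, the combined data contributed (α_post−α_prior, β_post−β_prior) successes and failures.
Total across both batches: 49−20=29 conversions, 32−15=17 bounces.
Subtract the first batch: 29−22=7 conversions and 17−8=9 bounces.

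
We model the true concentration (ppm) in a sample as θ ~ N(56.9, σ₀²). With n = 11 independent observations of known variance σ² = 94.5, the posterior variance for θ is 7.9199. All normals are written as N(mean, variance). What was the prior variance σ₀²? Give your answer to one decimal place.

σ₀² = 101.4

Posterior precision equals prior precision plus data precision: 1/σ_n² = 1/σ₀² + n/σ².
So 1/σ₀² = 1/7.9199 − 11/94.5 = 0.126264 − 0.116402 = 0.009862.
Hence σ₀² = 1/0.009862 ≈ 101.4.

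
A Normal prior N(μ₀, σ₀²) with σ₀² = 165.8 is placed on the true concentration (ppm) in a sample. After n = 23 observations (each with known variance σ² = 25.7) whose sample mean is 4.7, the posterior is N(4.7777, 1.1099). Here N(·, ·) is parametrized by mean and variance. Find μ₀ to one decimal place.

μ₀ = 16.3

The posterior mean is a precision-weighted average: μ_n = (τ₀μ₀ + τ_data·x̄)/(τ₀+τ_data), with τ₀=1/σ₀² and τ_data=n/σ².
Here τ₀ = 1/165.8 = 0.006031 and τ_data = 23/25.7 = 0.894942, so τ_n = 0.900973.
Rearranging for μ₀: μ₀ = (μ_n·τ_n − τ_data·x̄)/τ₀ = (4.7777·0.900973 − 0.894942·4.7) / 0.006031 = 0.098351/0.006031 ≈ 16.3.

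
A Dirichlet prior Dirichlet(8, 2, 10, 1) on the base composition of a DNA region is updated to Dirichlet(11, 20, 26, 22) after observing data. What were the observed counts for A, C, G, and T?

counts (3, 18, 16, 21)

For a Dirichlet(α) prior with multinomial counts c, the posterior is Dirichlet(α + c) componentwise.
Counts are posterior − prior componentwise: 11−8=3, 20−2=18, 26−10=16, 22−1=21.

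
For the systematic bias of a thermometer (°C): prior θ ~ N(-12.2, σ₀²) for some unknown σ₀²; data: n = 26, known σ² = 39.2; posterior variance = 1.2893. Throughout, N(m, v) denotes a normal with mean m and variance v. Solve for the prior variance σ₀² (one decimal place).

Posterior precision equals prior precision plus data precision: 1/σ_n² = 1/σ₀² + n/σ².
So 1/σ₀² = 1/1.2893 − 26/39.2 = 0.775615 − 0.663265 = 0.112350.
Hence σ₀² = 1/0.112350 ≈ 8.9.

σ₀² = 8.9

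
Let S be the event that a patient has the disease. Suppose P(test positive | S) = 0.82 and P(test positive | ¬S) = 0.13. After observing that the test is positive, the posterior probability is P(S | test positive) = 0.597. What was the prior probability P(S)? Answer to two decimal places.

In odds form, posterior odds = prior odds × likelihood ratio, so prior odds = posterior odds ÷ LR.
Posterior odds = 0.597/(1−0.597) = 1.4814. LR = 0.82/0.13 = 6.3077.
Prior odds = 1.4814/6.3077 = 0.2349, so P(S) = 0.2349/(1+0.2349) ≈ 0.19.

P(S) = 0.19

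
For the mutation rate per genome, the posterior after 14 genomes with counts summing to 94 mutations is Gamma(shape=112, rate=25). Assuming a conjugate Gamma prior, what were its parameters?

Gamma(shape=18, rate=11)

A Gamma(α, β) prior (rate parametrization) on a Poisson rate with n observations summing to S gives posterior Gamma(α+S, β+n).
So α = 112 − 94 = 18 and β = 25 − 14 = 11.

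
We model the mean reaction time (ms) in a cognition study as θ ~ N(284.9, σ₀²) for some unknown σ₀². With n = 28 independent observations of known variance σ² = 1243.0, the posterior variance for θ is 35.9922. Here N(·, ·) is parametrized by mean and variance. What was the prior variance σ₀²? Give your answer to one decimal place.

Posterior precision equals prior precision plus data precision: 1/σ_n² = 1/σ₀² + n/σ².
So 1/σ₀² = 1/35.9922 − 28/1243.0 = 0.027784 − 0.022526 = 0.005258.
Hence σ₀² = 1/0.005258 ≈ 190.2.

σ₀² = 190.2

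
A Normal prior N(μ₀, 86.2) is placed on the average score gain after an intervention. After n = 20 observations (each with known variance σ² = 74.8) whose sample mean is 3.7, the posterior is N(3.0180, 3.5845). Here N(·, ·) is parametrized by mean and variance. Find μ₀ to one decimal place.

μ₀ = -12.7

With known observation variance, the Normal–Normal posterior has precision τ_n = τ₀ + n/σ² and mean μ_n = (τ₀μ₀ + (n/σ²)x̄)/τ_n.
Here τ₀ = 1/86.2 = 0.011601 and τ_data = 20/74.8 = 0.267380, so τ_n = 0.278981.
Rearranging for μ₀: μ₀ = (μ_n·τ_n − τ_data·x̄)/τ₀ = (3.0180·0.278981 − 0.267380·3.7) / 0.011601 = -0.147341/0.011601 ≈ -12.7.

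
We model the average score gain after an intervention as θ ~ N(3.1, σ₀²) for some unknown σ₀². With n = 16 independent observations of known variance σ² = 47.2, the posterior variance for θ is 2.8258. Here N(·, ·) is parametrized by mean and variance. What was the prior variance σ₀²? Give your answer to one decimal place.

σ₀² = 67.1

For the Normal–Normal model with known σ², precisions add: τ_n = τ₀ + n/σ².
So 1/σ₀² = 1/2.8258 − 16/47.2 = 0.353882 − 0.338983 = 0.014899.
Hence σ₀² = 1/0.014899 ≈ 67.1.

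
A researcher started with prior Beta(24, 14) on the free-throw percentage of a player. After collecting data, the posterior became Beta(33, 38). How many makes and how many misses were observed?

Beta is conjugate to the binomial likelihood: posterior = Beta(a+s, b+f).
Match parameters: s=33−24=9, f=38−14=24.

9 makes and 24 misses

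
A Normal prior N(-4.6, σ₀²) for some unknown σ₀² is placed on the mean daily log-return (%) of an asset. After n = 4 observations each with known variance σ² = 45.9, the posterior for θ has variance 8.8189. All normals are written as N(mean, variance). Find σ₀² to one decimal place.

σ₀² = 38.1

Posterior precision equals prior precision plus data precision: 1/σ_n² = 1/σ₀² + n/σ².
So 1/σ₀² = 1/8.8189 − 4/45.9 = 0.113393 − 0.087146 = 0.026247.
Hence σ₀² = 1/0.026247 ≈ 38.1.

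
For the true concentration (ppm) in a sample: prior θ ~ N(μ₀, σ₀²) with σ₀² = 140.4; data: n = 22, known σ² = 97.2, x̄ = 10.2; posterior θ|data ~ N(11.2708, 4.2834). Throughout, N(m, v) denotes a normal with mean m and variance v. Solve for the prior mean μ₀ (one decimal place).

μ₀ = 45.3

With known observation variance, the Normal–Normal posterior has precision τ_n = τ₀ + n/σ² and mean μ_n = (τ₀μ₀ + (n/σ²)x̄)/τ_n.
Here τ₀ = 1/140.4 = 0.007123 and τ_data = 22/97.2 = 0.226337, so τ_n = 0.233460.
Rearranging for μ₀: μ₀ = (μ_n·τ_n − τ_data·x̄)/τ₀ = (11.2708·0.233460 − 0.226337·10.2) / 0.007123 = 0.322644/0.007123 ≈ 45.3.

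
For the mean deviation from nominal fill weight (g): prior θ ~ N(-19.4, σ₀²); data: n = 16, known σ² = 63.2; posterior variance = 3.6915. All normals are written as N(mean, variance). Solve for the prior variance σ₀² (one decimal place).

σ₀² = 56.4

Posterior precision equals prior precision plus data precision: 1/σ_n² = 1/σ₀² + n/σ².
So 1/σ₀² = 1/3.6915 − 16/63.2 = 0.270893 − 0.253165 = 0.017728.
Hence σ₀² = 1/0.017728 ≈ 56.4.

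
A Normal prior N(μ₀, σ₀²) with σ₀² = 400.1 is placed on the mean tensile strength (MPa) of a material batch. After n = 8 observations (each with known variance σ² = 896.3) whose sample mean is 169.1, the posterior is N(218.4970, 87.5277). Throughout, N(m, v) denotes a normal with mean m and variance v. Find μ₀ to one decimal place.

The posterior mean is a precision-weighted average: μ_n = (τ₀μ₀ + τ_data·x̄)/(τ₀+τ_data), with τ₀=1/σ₀² and τ_data=n/σ².
Here τ₀ = 1/400.1 = 0.002499 and τ_data = 8/896.3 = 0.008926, so τ_n = 0.011425.
Rearranging for μ₀: μ₀ = (μ_n·τ_n − τ_data·x̄)/τ₀ = (218.4970·0.011425 − 0.008926·169.1) / 0.002499 = 0.986942/0.002499 ≈ 394.9.

μ₀ = 394.9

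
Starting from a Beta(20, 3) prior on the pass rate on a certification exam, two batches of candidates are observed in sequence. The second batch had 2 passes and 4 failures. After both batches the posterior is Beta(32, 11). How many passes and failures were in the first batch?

10 passes and 4 failures

Because Beta–binomial updating is additive in the counts, the combined data contributed (α_post−α_prior, β_post−β_prior) successes and failures.
Total across both batches: 32−20=12 passes, 11−3=8 failures.
Subtract the second batch: 12−2=10 passes and 8−4=4 failures.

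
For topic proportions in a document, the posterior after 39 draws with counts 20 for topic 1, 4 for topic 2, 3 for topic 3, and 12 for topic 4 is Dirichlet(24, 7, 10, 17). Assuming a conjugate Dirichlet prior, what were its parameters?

Dirichlet(4, 3, 7, 5)

For a Dirichlet(α) prior with multinomial counts c, the posterior is Dirichlet(α + c) componentwise.
Subtract each count from the matching posterior parameter: 24−20=4, 7−4=3, 10−3=7, 17−12=5.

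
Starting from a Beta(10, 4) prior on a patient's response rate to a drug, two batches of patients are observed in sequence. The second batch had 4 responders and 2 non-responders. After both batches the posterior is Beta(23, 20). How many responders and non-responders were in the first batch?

9 responders and 14 non-responders

Sequential conjugate updates are equivalent to a single update on the pooled data, so total successes = posterior α − prior α and total failures = posterior β − prior β.
Total across both batches: 23−10=13 responders, 20−4=16 non-responders.
Subtract the second batch: 13−4=9 responders and 16−2=14 non-responders.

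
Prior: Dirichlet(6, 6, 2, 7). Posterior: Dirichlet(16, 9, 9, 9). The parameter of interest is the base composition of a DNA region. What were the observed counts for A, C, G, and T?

counts (10, 3, 7, 2)

For a Dirichlet(α) prior with multinomial counts c, the posterior is Dirichlet(α + c) componentwise.
Counts are posterior − prior componentwise: 16−6=10, 9−6=3, 9−2=7, 9−7=2.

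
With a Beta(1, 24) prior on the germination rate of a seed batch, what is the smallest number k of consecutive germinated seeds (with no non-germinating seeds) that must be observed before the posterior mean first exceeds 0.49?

k = 23

After k germinated seeds and 0 non-germinating seeds the posterior is Beta(1+k, 24), with mean (1+k)/(1+24+k).
Set (1+k)/(25+k) > 0.49 and solve: k > (0.49·25 − 1)/(1 − 0.49) = 22.059.
The smallest integer exceeding 22.059 is 23.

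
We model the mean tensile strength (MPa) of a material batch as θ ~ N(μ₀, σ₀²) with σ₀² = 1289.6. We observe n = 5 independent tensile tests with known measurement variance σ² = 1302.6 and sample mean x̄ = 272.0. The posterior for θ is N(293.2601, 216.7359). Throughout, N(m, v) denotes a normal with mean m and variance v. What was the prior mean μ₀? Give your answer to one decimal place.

μ₀ = 398.5

The posterior mean is a precision-weighted average: μ_n = (τ₀μ₀ + τ_data·x̄)/(τ₀+τ_data), with τ₀=1/σ₀² and τ_data=n/σ².
Here τ₀ = 1/1289.6 = 0.000775 and τ_data = 5/1302.6 = 0.003838, so τ_n = 0.004613.
Rearranging for μ₀: μ₀ = (μ_n·τ_n − τ_data·x̄)/τ₀ = (293.2601·0.004613 − 0.003838·272.0) / 0.000775 = 0.308873/0.000775 ≈ 398.5.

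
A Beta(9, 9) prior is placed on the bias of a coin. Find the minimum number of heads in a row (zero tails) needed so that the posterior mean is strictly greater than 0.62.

After k heads and 0 tails the posterior is Beta(9+k, 9), with mean (9+k)/(9+9+k).
Set (9+k)/(18+k) > 0.62 and solve: k > (0.62·18 − 9)/(1 − 0.62) = 5.684.
The smallest integer exceeding 5.684 is 6.

k = 6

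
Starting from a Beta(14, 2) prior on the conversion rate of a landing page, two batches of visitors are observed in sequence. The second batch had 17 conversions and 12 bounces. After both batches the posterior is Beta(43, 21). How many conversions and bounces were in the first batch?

Because Beta–binomial updating is additive in the counts, the combined data contributed (α_post−α_prior, β_post−β_prior) successes and failures.
Total across both batches: 43−14=29 conversions, 21−2=19 bounces.
Subtract the second batch: 29−17=12 conversions and 19−12=7 bounces.

12 conversions and 7 bounces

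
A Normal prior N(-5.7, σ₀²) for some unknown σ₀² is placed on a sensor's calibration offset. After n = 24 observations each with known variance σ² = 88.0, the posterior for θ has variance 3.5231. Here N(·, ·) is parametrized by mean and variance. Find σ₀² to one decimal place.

Posterior precision equals prior precision plus data precision: 1/σ_n² = 1/σ₀² + n/σ².
So 1/σ₀² = 1/3.5231 − 24/88.0 = 0.283841 − 0.272727 = 0.011114.
Hence σ₀² = 1/0.011114 ≈ 90.0.

σ₀² = 90.0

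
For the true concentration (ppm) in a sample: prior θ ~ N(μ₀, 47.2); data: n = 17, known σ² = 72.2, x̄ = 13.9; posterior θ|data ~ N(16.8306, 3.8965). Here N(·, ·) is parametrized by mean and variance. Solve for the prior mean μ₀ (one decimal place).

μ₀ = 49.4

With known observation variance, the Normal–Normal posterior has precision τ_n = τ₀ + n/σ² and mean μ_n = (τ₀μ₀ + (n/σ²)x̄)/τ_n.
Here τ₀ = 1/47.2 = 0.021186 and τ_data = 17/72.2 = 0.235457, so τ_n = 0.256643.
Rearranging for μ₀: μ₀ = (μ_n·τ_n − τ_data·x̄)/τ₀ = (16.8306·0.256643 − 0.235457·13.9) / 0.021186 = 1.046603/0.021186 ≈ 49.4.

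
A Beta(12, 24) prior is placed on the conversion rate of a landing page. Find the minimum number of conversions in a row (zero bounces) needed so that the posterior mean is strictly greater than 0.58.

k = 22

After k conversions and 0 bounces the posterior is Beta(12+k, 24), with mean (12+k)/(12+24+k).
Set (12+k)/(36+k) > 0.58 and solve: k > (0.58·36 − 12)/(1 − 0.58) = 21.143.
The smallest integer exceeding 21.143 is 22.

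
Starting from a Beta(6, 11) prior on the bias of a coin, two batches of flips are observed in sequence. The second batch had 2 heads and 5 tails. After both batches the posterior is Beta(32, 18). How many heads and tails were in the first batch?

Because Beta–binomial updating is additive in the counts, the combined data contributed (α_post−α_prior, β_post−β_prior) successes and failures.
Total across both batches: 32−6=26 heads, 18−11=7 tails.
Subtract the second batch: 26−2=24 heads and 7−5=2 tails.

24 heads and 2 tails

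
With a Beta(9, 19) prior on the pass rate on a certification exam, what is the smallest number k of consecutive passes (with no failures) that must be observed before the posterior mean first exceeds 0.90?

After k passes and 0 failures the posterior is Beta(9+k, 19), with mean (9+k)/(9+19+k).
Set (9+k)/(28+k) > 0.90 and solve: k > (0.90·28 − 9)/(1 − 0.90) = 162.000.
The smallest integer exceeding 162.000 is 163.

k = 163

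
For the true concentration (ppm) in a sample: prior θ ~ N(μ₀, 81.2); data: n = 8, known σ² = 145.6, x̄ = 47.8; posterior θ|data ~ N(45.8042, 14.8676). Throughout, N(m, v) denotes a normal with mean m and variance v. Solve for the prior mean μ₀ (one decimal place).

With known observation variance, the Normal–Normal posterior has precision τ_n = τ₀ + n/σ² and mean μ_n = (τ₀μ₀ + (n/σ²)x̄)/τ_n.
Here τ₀ = 1/81.2 = 0.012315 and τ_data = 8/145.6 = 0.054945, so τ_n = 0.067260.
Rearranging for μ₀: μ₀ = (μ_n·τ_n − τ_data·x̄)/τ₀ = (45.8042·0.067260 − 0.054945·47.8) / 0.012315 = 0.454419/0.012315 ≈ 36.9.

μ₀ = 36.9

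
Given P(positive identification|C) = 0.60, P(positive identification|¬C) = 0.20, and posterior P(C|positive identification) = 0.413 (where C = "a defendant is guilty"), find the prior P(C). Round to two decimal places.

P(C) = 0.19

Bayes' rule in odds form gives O(C|E) = O(C)·[P(E|C)/P(E|¬C)], hence O(C) = O(C|E)/LR.
Posterior odds = 0.413/(1−0.413) = 0.7036. LR = 0.60/0.20 = 3.0000.
Prior odds = 0.7036/3.0000 = 0.2345, so P(C) = 0.2345/(1+0.2345) ≈ 0.19.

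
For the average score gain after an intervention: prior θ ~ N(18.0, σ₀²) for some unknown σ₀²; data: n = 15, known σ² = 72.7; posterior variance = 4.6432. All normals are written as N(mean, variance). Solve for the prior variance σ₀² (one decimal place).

σ₀² = 110.6

Posterior precision equals prior precision plus data precision: 1/σ_n² = 1/σ₀² + n/σ².
So 1/σ₀² = 1/4.6432 − 15/72.7 = 0.215369 − 0.206327 = 0.009042.
Hence σ₀² = 1/0.009042 ≈ 110.6.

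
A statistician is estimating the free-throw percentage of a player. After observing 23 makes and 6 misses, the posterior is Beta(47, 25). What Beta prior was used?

Under Beta–binomial conjugacy the posterior parameters are (α+s, β+f).
Subtract the data counts: 47−23=24, 25−6=19.

Beta(24, 19)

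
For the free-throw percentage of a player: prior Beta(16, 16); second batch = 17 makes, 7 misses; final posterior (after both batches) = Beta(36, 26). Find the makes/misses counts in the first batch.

Sequential conjugate updates are equivalent to a single update on the pooled data, so total successes = posterior α − prior α and total failures = posterior β − prior β.
Total across both batches: 36−16=20 makes, 26−16=10 misses.
Subtract the second batch: 20−17=3 makes and 10−7=3 misses.

3 makes and 3 misses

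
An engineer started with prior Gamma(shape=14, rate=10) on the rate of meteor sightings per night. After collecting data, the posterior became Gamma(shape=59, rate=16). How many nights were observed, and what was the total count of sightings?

n = 6 nights with total 45 sightings

Gamma–Poisson conjugacy: posterior shape = α + Σxᵢ, posterior rate = β + n.
Matching: Σxᵢ = 59 − 14 = 45 and n = 16 − 10 = 6.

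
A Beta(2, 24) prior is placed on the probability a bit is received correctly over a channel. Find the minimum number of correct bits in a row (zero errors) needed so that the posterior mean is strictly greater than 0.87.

After k correct bits and 0 errors the posterior is Beta(2+k, 24), with mean (2+k)/(2+24+k).
Set (2+k)/(26+k) > 0.87 and solve: k > (0.87·26 − 2)/(1 − 0.87) = 158.615.
The smallest integer exceeding 158.615 is 159.

k = 159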